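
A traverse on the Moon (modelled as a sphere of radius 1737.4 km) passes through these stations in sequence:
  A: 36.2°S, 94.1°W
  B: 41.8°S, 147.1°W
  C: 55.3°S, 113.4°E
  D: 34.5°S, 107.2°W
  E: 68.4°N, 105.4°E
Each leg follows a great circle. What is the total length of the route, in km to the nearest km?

Leg A→B: central angle 0.7141 rad, distance 1240.7 km.
Leg B→C: central angle 1.0725 rad, distance 1863.3 km.
Leg C→D: central angle 1.4611 rad, distance 2538.6 km.
Leg D→E: central angle 2.4690 rad, distance 4289.7 km.
Total: 1240.7 + 1863.3 + 2538.6 + 4289.7 ≈ 9932 km.

9932 km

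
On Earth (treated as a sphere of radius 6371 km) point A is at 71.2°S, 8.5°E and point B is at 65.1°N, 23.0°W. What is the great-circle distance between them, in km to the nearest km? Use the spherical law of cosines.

15343 km

With latitudes φ₁ = -71.200°, φ₂ = 65.100° and longitude difference Δλ = -31.500°:
cos c = sin φ₁ sin φ₂ + cos φ₁ cos φ₂ cos Δλ = (-0.9466)(0.9070) + (0.3223)(0.4210)(0.8526) = -0.74296,
so c = arccos(-0.74296) = 2.40828 rad.
Distance = R·c = 6371 × 2.4083 ≈ 15343 km.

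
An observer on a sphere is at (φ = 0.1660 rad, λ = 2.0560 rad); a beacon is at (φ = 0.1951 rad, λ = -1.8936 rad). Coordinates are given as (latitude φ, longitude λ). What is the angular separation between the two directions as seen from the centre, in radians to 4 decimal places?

Let φ₁ = 0.1660 rad, φ₂ = 0.1951 rad, and Δλ = 2.3336 rad.
cos c = sin φ₁ sin φ₂ + cos φ₁ cos φ₂ cos Δλ = (0.1652)(0.1939) + (0.9863)(0.9810)(-0.6909) = -0.63648,
so c = arccos(-0.63648) = 2.26072 rad.
So the angular separation is 2.2607 rad.

2.2607 rad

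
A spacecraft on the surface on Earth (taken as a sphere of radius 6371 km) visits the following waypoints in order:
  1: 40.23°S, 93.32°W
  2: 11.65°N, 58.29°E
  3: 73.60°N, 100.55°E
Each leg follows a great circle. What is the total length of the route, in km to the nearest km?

Leg 1→2: central angle 2.4787 rad, distance 15791.9 km.
Leg 2→3: central angle 1.1611 rad, distance 7397.1 km.
Total: 15791.9 + 7397.1 ≈ 23189 km.

23189 km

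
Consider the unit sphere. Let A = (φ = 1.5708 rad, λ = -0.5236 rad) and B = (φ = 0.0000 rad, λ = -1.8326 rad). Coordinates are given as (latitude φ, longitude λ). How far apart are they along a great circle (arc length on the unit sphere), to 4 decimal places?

1.5708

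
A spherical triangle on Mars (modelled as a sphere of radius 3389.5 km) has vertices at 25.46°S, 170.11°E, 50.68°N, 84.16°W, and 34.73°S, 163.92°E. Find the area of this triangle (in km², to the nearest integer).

1178919 km²

Side lengths (central angles): a = 2.2590, b = 0.1867, c = 2.0802 rad; semiperimeter s = 2.2630.
By l'Huilier's theorem, tan(E/4) = √[tan(s/2) tan((s−a)/2) tan((s−b)/2) tan((s−c)/2)], giving spherical excess E = 0.1026 rad.
Area = E·R² = 0.1026 × (3389.5)² ≈ 1178919 km².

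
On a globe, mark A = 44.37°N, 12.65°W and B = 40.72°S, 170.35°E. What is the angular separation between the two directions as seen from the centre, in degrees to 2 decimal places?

175.73°

Let φ₁ = 0.7744 rad, φ₂ = -0.7107 rad, and Δλ = -3.0892 rad.
cos c = sin φ₁ sin φ₂ + cos φ₁ cos φ₂ cos Δλ = (0.6993)(-0.6524) + (0.7148)(0.7579)(-0.9986) = -0.99723,
so c = arccos(-0.99723) = 3.06713 rad.
So the angular separation is 175.73°.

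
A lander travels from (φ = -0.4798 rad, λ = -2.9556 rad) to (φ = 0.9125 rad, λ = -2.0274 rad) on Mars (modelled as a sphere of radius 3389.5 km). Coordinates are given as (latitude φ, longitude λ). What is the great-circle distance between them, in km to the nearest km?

5460 km

Let φ₁ = -0.4798 rad, φ₂ = 0.9125 rad, and Δλ = 0.9282 rad.
cos c = sin φ₁ sin φ₂ + cos φ₁ cos φ₂ cos Δλ = (-0.4616)(0.7910) + (0.8871)(0.6118)(0.5993) = -0.03992,
so c = arccos(-0.03992) = 1.61073 rad.
Distance = R·c = 3389.5 × 1.6107 ≈ 5460 km.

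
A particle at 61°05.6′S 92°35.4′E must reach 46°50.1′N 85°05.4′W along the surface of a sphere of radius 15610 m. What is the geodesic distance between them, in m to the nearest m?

45138 m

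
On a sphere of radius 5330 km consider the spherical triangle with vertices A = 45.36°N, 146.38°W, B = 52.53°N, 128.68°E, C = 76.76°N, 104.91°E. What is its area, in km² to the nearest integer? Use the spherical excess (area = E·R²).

6004622 km²

Side lengths (central angles): a = 0.4508, b = 0.8750, c = 0.9243 rad; semiperimeter s = 1.1250.
By l'Huilier's theorem, tan(E/4) = √[tan(s/2) tan((s−a)/2) tan((s−b)/2) tan((s−c)/2)], giving spherical excess E = 0.2114 rad.
Area = E·R² = 0.2114 × (5330)² ≈ 6004622 km².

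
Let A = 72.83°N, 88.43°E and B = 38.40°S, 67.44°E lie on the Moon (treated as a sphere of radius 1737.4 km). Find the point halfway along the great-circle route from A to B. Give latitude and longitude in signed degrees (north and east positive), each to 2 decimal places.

17.43°, 73.14°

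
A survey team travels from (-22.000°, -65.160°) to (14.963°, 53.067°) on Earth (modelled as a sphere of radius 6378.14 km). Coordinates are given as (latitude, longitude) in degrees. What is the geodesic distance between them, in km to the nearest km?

With latitudes φ₁ = -22.000°, φ₂ = 14.963° and longitude difference Δλ = 118.227°:
cos c = sin φ₁ sin φ₂ + cos φ₁ cos φ₂ cos Δλ = (-0.3746)(0.2582) + (0.9272)(0.9661)(-0.4730) = -0.52038,
so c = arccos(-0.52038) = 2.11809 rad.
Distance = R·c = 6378.14 × 2.1181 ≈ 13509 km.

13509 km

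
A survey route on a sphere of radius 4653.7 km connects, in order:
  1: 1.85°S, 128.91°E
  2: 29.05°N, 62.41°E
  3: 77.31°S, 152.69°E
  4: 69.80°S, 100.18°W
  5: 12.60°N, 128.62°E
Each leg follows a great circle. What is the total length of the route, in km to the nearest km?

Leg 1→2: central angle 1.2316 rad, distance 5731.5 km.
Leg 2→3: central angle 2.0654 rad, distance 9611.6 km.
Leg 3→4: central angle 0.4663 rad, distance 2170.1 km.
Leg 4→5: central angle 2.0116 rad, distance 9361.5 km.
Total: 5731.5 + 9611.6 + 2170.1 + 9361.5 ≈ 26875 km.

26875 km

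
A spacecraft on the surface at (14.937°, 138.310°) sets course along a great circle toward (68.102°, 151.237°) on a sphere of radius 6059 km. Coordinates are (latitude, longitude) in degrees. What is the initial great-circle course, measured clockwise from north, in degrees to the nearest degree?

6°

With φ₁ = 0.2607, φ₂ = 1.1886, Δλ = 0.2256 rad, the forward-azimuth formula gives
θ = atan2( sin Δλ cos φ₂ , cos φ₁ sin φ₂ − sin φ₁ cos φ₂ cos Δλ ) = atan2(0.0834, 0.8028) = 5.93°.
So the initial bearing is 6°.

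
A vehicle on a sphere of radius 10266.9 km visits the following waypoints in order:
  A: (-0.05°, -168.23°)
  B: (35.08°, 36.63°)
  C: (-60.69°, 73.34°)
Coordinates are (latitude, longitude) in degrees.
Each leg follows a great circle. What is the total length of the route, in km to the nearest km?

Leg A→B: central angle 2.4084 rad, distance 24726.5 km.
Leg B→C: central angle 1.7518 rad, distance 17985.3 km.
Total: 24726.5 + 17985.3 ≈ 42712 km.

42712 km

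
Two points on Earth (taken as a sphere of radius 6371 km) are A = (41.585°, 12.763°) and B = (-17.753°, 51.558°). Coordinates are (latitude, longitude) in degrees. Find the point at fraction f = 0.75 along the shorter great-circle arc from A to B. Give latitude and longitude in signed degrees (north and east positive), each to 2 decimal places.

Central angle δ = 1.2102 rad. Interpolating on the sphere with fraction f = 0.75:
P = [sin((1−f)δ)·A + sin(fδ)·B] / sin δ = 0.3184·A + 0.8422·B in Cartesian coordinates,
giving P = (0.7310, 0.6809, -0.0455), i.e. latitude -2.61°, longitude 42.97°.

-2.61°, 42.97°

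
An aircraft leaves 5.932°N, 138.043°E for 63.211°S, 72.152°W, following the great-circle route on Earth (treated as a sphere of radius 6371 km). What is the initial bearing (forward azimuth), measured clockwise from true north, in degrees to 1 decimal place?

Δλ = 149.805° = 2.6146 rad.
y = sin Δλ · cos φ₂ = (0.5029)(0.4507) = 0.2267
x = cos φ₁ sin φ₂ − sin φ₁ cos φ₂ cos Δλ = (0.9946)(-0.8927) − (0.1033)(0.4507)(-0.8643) = -0.8476
θ = atan2(y, x) = 165.03°, so the bearing is 165.0°.

165.0°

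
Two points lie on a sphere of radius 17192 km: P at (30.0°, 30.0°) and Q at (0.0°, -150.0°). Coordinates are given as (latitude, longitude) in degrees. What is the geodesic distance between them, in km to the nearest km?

In radians: φ₁ = 0.5236, φ₂ = 0.0000, Δλ = -180.000° = -3.1416 rad.
Haversine: a = sin²(Δφ/2) + cos φ₁ cos φ₂ sin²(Δλ/2) = 0.0670 + (0.8660)(1.0000)(1.0000) = 0.93301.
Central angle c = 2·arcsin(√a) = 2.61799 rad.
Distance = R·c = 17192 × 2.6180 ≈ 45009 km.

45009 km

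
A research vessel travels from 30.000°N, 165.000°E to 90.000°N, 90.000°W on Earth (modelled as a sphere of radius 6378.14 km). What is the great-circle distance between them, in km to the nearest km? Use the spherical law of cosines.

6679 km

Let φ₁ = 0.5236 rad, φ₂ = 1.5708 rad, and Δλ = 1.8326 rad.
cos c = sin φ₁ sin φ₂ + cos φ₁ cos φ₂ cos Δλ = (0.5000)(1.0000) + (0.8660)(0.0000)(-0.2588) = 0.50000,
so c = arccos(0.50000) = 1.04720 rad.
Distance = R·c = 6378.14 × 1.0472 ≈ 6679 km.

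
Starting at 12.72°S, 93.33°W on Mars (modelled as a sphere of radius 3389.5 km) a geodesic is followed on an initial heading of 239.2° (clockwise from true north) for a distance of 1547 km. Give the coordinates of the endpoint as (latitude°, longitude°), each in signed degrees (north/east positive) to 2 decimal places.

-24.69°, -117.95°

Angular distance δ = d/R = 1547/3389.5 = 0.45641 rad; initial bearing θ = 4.1748 rad.
sin φ₂ = sin φ₁ cos δ + cos φ₁ sin δ cos θ = (-0.2202)(0.8976) + (0.9755)(0.4407)(-0.5120) = -0.4178, so φ₂ = -24.69°.
Δλ = atan2(sin θ sin δ cos φ₁, cos δ − sin φ₁ sin φ₂) = atan2(-0.3693, 0.8057) = -24.625°.
λ₂ = -93.330° − 24.625° = -117.95°.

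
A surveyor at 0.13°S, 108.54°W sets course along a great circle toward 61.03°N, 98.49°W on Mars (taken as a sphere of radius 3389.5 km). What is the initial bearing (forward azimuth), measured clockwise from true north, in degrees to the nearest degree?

With φ₁ = -0.0023, φ₂ = 1.0652, Δλ = 0.1754 rad, the forward-azimuth formula gives
θ = atan2( sin Δλ cos φ₂ , cos φ₁ sin φ₂ − sin φ₁ cos φ₂ cos Δλ ) = atan2(0.0845, 0.8760) = 5.51°.
So the initial bearing is 6°.

6°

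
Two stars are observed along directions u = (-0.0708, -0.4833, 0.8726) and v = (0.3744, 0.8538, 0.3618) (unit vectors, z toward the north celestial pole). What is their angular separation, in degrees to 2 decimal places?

u·v = -0.1234; |u| = 1.0000, |v| = 1.0000.
cos θ = (u·v)/(|u||v|) = -0.1234, so θ = 97.09°.

97.09°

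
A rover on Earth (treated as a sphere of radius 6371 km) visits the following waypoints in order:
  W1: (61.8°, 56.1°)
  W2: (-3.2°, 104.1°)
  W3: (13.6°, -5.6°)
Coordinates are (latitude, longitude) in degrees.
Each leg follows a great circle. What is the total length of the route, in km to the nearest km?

20508 km

Leg W1→W2: central angle 1.3010 rad, distance 8288.8 km.
Leg W2→W3: central angle 1.9180 rad, distance 12219.5 km.
Total: 8288.8 + 12219.5 ≈ 20508 km.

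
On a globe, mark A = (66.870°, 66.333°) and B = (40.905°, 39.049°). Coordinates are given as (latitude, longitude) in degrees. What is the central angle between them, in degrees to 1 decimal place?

30.0°

Let φ₁ = 1.1671 rad, φ₂ = 0.7139 rad, and Δλ = -0.4762 rad.
Haversine: a = sin²(Δφ/2) + cos φ₁ cos φ₂ sin²(Δλ/2) = 0.0505 + (0.3928)(0.7558)(0.0556) = 0.06698.
Central angle c = 2·arcsin(√a) = 0.52359 rad.
So the angular separation is 30.0°.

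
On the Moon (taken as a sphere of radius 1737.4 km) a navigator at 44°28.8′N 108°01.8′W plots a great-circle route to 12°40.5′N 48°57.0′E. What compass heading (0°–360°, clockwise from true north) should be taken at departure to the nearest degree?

26°

Δλ = 156.980° = 2.7398 rad.
y = sin Δλ · cos φ₂ = (0.3911)(0.9756) = 0.3815
x = cos φ₁ sin φ₂ − sin φ₁ cos φ₂ cos Δλ = (0.7135)(0.2194) − (0.7007)(0.9756)(-0.9204) = 0.7857
θ = atan2(y, x) = 25.90°, so the bearing is 26°.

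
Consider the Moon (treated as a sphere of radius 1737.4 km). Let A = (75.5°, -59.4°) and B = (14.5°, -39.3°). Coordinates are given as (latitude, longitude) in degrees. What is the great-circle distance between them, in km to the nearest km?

1879 km

Let φ₁ = 1.3177 rad, φ₂ = 0.2531 rad, and Δλ = 0.3508 rad.
cos c = sin φ₁ sin φ₂ + cos φ₁ cos φ₂ cos Δλ = (0.9681)(0.2504) + (0.2504)(0.9681)(0.9391) = 0.47005,
so c = arccos(0.47005) = 1.08145 rad.
Distance = R·c = 1737.4 × 1.0815 ≈ 1879 km.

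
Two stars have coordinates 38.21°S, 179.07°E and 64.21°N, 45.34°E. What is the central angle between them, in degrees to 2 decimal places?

Let φ₁ = -0.6669 rad, φ₂ = 1.1207 rad, and Δλ = -2.3340 rad.
cos c = sin φ₁ sin φ₂ + cos φ₁ cos φ₂ cos Δλ = (-0.6185)(0.9004) + (0.7857)(0.4351)(-0.6913) = -0.79325,
so c = arccos(-0.79325) = 2.48692 rad.
So the angular separation is 142.49°.

142.49°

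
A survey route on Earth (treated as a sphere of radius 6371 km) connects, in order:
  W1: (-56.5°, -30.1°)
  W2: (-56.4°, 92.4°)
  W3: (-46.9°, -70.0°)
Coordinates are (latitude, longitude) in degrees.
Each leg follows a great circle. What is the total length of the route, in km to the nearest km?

Leg W1→W2: central angle 1.0117 rad, distance 6445.3 km.
Leg W2→W3: central angle 1.3204 rad, distance 8412.5 km.
Total: 6445.3 + 8412.5 ≈ 14858 km.

14858 km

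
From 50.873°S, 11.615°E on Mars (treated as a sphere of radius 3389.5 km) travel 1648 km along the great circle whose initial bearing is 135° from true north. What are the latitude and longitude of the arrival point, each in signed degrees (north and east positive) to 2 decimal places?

-63.43°, 59.23°

Angular distance δ = d/R = 1648/3389.5 = 0.48621 rad; initial bearing θ = 2.3562 rad.
sin φ₂ = sin φ₁ cos δ + cos φ₁ sin δ cos θ = (-0.7757)(0.8841) + (0.6310)(0.4673)(-0.7071) = -0.8944, so φ₂ = -63.43°.
Δλ = atan2(sin θ sin δ cos φ₁, cos δ − sin φ₁ sin φ₂) = atan2(0.2085, 0.1903) = 47.611°.
λ₂ = 11.615° + 47.611° = 59.23°.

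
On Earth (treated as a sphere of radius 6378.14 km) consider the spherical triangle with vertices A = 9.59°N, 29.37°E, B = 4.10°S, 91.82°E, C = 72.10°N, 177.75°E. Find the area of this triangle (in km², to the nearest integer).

Side lengths (central angles): a = 1.6171, b = 1.6705, c = 1.1119 rad; semiperimeter s = 2.1997.
By l'Huilier's theorem, tan(E/4) = √[tan(s/2) tan((s−a)/2) tan((s−b)/2) tan((s−c)/2)], giving spherical excess E = 1.2049 rad.
Area = E·R² = 1.2049 × (6378.14)² ≈ 49014628 km².

49014628 km²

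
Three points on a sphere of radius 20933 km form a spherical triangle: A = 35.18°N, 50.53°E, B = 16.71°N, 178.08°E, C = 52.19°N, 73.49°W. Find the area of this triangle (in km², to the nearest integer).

700603226 km²

Side lengths (central angles): a = 1.5293, b = 1.3950, c = 1.8875 rad; semiperimeter s = 2.4059.
By l'Huilier's theorem, tan(E/4) = √[tan(s/2) tan((s−a)/2) tan((s−b)/2) tan((s−c)/2)], giving spherical excess E = 1.5989 rad.
Area = E·R² = 1.5989 × (20933)² ≈ 700603226 km².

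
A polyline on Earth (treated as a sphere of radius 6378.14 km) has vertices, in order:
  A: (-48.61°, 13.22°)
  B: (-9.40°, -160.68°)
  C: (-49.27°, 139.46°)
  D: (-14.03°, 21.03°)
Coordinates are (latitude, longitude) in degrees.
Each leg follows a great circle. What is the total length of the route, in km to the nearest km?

31386 km

Leg A→B: central angle 2.1248 rad, distance 13552.1 km.
Leg B→C: central angle 1.1074 rad, distance 7063.1 km.
Leg C→D: central angle 1.6887 rad, distance 10771.0 km.
Total: 13552.1 + 7063.1 + 10771.0 ≈ 31386 km.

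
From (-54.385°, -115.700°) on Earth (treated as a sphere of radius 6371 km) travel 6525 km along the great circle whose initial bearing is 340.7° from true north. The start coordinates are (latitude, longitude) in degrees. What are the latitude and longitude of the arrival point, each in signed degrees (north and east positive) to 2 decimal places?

2.69°, -132.12°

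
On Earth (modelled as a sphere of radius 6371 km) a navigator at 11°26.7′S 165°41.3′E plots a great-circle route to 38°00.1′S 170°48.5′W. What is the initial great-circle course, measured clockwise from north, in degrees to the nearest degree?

146°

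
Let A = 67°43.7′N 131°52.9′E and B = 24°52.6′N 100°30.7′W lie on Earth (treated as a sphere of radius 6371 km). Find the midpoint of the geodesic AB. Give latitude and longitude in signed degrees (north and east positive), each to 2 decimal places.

The central angle between A and B is δ = 1.3904 rad.
With f = 0.5, the slerp weights are sin((1−f)δ)/sin δ = 0.6511 and sin(fδ)/sin δ = 0.6511.
Weighted sum of the unit vectors: (0.6511)·(-0.2530,0.2822,0.9254) + (0.6511)·(-0.1655,-0.8920,0.4207) = (-0.2725, -0.3970, 0.8764).
Converting back: φ = atan2(z, √(x²+y²)) = 61.21°, λ = atan2(y, x) = -124.46°.

61.21°, -124.46°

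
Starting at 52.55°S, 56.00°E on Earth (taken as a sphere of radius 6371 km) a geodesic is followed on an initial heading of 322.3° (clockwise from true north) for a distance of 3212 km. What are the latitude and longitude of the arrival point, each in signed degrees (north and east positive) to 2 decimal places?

-27.56°, 36.54°

Angular distance δ = d/R = 3212/6371 = 0.50416 rad; initial bearing θ = 5.6252 rad.
sin φ₂ = sin φ₁ cos δ + cos φ₁ sin δ cos θ = (-0.7939)(0.8756) + (0.6081)(0.4831)(0.7912) = -0.4627, so φ₂ = -27.56°.
Δλ = atan2(sin θ sin δ cos φ₁, cos δ − sin φ₁ sin φ₂) = atan2(-0.1796, 0.5083) = -19.465°.
λ₂ = 56.000° − 19.465° = 36.54°.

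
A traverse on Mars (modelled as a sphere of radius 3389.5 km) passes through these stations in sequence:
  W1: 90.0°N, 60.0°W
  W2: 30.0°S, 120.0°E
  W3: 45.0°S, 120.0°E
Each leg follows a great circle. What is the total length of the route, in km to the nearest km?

7986 km

Leg W1→W2: central angle 2.0944 rad, distance 7099.0 km.
Leg W2→W3: central angle 0.2618 rad, distance 887.4 km.
Total: 7099.0 + 887.4 ≈ 7986 km.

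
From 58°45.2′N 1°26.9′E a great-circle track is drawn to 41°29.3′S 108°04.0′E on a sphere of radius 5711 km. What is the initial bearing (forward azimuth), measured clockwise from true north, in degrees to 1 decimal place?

102.6°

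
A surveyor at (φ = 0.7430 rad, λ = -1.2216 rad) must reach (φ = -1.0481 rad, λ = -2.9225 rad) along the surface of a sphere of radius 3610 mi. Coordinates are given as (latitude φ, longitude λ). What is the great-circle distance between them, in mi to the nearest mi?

In radians: φ₁ = 0.7430, φ₂ = -1.0481, Δλ = -97.454° = -1.7009 rad.
cos c = sin φ₁ sin φ₂ + cos φ₁ cos φ₂ cos Δλ = (0.6765)(-0.8665) + (0.7364)(0.4992)(-0.1297) = -0.63387,
so c = arccos(-0.63387) = 2.25734 rad.
Distance = R·c = 3610 × 2.2573 ≈ 8149 mi.

8149 mi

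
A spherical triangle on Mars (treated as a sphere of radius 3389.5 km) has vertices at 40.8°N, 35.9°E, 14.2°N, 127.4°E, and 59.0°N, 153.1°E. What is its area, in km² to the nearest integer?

Side lengths (central angles): a = 0.8497, b = 1.1790, c = 1.4292 rad; semiperimeter s = 1.7290.
By l'Huilier's theorem, tan(E/4) = √[tan(s/2) tan((s−a)/2) tan((s−b)/2) tan((s−c)/2)], giving spherical excess E = 0.6083 rad.
Area = E·R² = 0.6083 × (3389.5)² ≈ 6988449 km².

6988449 km²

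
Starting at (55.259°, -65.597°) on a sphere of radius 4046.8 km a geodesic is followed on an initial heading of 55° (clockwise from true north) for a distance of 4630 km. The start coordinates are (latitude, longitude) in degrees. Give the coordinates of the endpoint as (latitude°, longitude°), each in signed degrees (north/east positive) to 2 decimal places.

Angular distance δ = d/R = 4630/4046.8 = 1.14411 rad; initial bearing θ = 0.9599 rad.
sin φ₂ = sin φ₁ cos δ + cos φ₁ sin δ cos θ = (0.8217)(0.4139) + (0.5699)(0.9103)(0.5736) = 0.6376, so φ₂ = 39.62°.
Δλ = atan2(sin θ sin δ cos φ₁, cos δ − sin φ₁ sin φ₂) = atan2(0.4250, -0.1101) = 104.527°.
λ₂ = -65.597° + 104.527° = 38.93°.

39.62°, 38.93°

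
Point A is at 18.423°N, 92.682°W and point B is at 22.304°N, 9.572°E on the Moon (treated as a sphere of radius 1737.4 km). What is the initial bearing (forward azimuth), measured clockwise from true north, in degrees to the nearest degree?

With φ₁ = 0.3215, φ₂ = 0.3893, Δλ = 1.7847 rad, the forward-azimuth formula gives
θ = atan2( sin Δλ cos φ₂ , cos φ₁ sin φ₂ − sin φ₁ cos φ₂ cos Δλ ) = atan2(0.9041, 0.4221) = 64.97°.
So the initial bearing is 65°.

65°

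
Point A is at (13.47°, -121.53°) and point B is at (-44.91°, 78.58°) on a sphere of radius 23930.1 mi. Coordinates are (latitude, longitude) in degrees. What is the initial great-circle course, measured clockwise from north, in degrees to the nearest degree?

205°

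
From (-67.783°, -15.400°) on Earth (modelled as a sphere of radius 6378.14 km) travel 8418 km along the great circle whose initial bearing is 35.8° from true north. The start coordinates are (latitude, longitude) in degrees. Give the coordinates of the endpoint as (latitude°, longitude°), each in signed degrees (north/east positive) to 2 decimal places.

3.85°, 19.20°

Angular distance δ = d/R = 8418/6378.14 = 1.31982 rad; initial bearing θ = 0.6248 rad.
sin φ₂ = sin φ₁ cos δ + cos φ₁ sin δ cos θ = (-0.9258)(0.2483) + (0.3781)(0.9687)(0.8111) = 0.0672, so φ₂ = 3.85°.
Δλ = atan2(sin θ sin δ cos φ₁, cos δ − sin φ₁ sin φ₂) = atan2(0.2143, 0.3105) = 34.605°.
λ₂ = -15.400° + 34.605° = 19.20°.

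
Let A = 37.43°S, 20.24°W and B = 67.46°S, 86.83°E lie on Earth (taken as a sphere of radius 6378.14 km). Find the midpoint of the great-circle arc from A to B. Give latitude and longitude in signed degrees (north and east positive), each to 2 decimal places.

-63.19°, 8.02°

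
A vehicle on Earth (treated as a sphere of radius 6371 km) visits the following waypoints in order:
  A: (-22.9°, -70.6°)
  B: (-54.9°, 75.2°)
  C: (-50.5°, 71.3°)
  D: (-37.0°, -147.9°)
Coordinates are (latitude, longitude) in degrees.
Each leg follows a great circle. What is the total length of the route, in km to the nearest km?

20884 km

Leg A→B: central angle 1.6908 rad, distance 10772.2 km.
Leg B→C: central angle 0.0871 rad, distance 555.2 km.
Leg C→D: central angle 1.5000 rad, distance 9556.7 km.
Total: 10772.2 + 555.2 + 9556.7 ≈ 20884 km.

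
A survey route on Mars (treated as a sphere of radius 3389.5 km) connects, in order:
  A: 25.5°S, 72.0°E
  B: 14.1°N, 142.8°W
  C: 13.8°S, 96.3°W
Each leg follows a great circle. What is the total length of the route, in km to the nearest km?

Leg A→B: central angle 2.5387 rad, distance 8605.0 km.
Leg B→C: central angle 0.9394 rad, distance 3184.3 km.
Total: 8605.0 + 3184.3 ≈ 11789 km.

11789 km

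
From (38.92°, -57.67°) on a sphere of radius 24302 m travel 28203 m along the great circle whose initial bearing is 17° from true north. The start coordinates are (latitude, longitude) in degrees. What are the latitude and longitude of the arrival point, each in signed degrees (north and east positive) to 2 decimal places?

68.89°, 74.24°

Angular distance δ = d/R = 28203/24302 = 1.16052 rad; initial bearing θ = 0.2967 rad.
sin φ₂ = sin φ₁ cos δ + cos φ₁ sin δ cos θ = (0.6282)(0.3989) + (0.7780)(0.9170)(0.9563) = 0.9329, so φ₂ = 68.89°.
Δλ = atan2(sin θ sin δ cos φ₁, cos δ − sin φ₁ sin φ₂) = atan2(0.2086, -0.1872) = 131.905°.
λ₂ = -57.670° + 131.905° = 74.24°.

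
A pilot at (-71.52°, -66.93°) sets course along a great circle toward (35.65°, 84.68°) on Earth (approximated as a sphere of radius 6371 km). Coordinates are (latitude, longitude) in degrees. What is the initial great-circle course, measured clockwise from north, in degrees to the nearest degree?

142°

Δλ = 151.610° = 2.6461 rad.
y = sin Δλ · cos φ₂ = (0.4755)(0.8126) = 0.3864
x = cos φ₁ sin φ₂ − sin φ₁ cos φ₂ cos Δλ = (0.3170)(0.5828) − (-0.9484)(0.8126)(-0.8797) = -0.4933
θ = atan2(y, x) = 141.93°, so the bearing is 142°.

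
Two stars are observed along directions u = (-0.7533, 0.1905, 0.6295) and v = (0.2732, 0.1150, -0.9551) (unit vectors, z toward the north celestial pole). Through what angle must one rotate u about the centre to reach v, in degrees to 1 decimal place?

u·v = -0.7851; |u| = 1.0000, |v| = 1.0000.
cos θ = (u·v)/(|u||v|) = -0.7851, so θ = 141.7°.

141.7°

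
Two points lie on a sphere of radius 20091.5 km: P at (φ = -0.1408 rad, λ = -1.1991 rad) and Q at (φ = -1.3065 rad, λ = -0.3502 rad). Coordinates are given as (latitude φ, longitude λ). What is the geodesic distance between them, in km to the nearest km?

25303 km

Let φ₁ = -0.1408 rad, φ₂ = -1.3065 rad, and Δλ = 0.8489 rad.
cos c = sin φ₁ sin φ₂ + cos φ₁ cos φ₂ cos Δλ = (-0.1403)(-0.9653) + (0.9901)(0.2612)(0.6608) = 0.30638,
so c = arccos(0.30638) = 1.25941 rad.
Distance = R·c = 20091.5 × 1.2594 ≈ 25303 km.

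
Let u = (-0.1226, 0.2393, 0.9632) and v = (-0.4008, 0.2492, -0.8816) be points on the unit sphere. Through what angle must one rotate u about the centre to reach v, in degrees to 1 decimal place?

u·v = -0.7404; |u| = 1.0000, |v| = 1.0000.
cos θ = (u·v)/(|u||v|) = -0.7404, so θ = 137.8°.

137.8°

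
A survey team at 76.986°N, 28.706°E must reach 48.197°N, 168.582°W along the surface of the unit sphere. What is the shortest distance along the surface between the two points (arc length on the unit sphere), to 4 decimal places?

0.9484

With latitudes φ₁ = 76.986°, φ₂ = 48.197° and longitude difference Δλ = 162.712°:
Haversine: a = sin²(Δφ/2) + cos φ₁ cos φ₂ sin²(Δλ/2) = 0.0618 + (0.2252)(0.6666)(0.9774) = 0.20851.
Central angle c = 2·arcsin(√a) = 0.94842 rad.
On the unit sphere the arc length equals the central angle: 0.9484.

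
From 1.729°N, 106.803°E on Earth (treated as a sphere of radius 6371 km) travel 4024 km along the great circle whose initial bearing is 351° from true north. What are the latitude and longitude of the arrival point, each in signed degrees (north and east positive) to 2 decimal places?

37.39°, 100.13°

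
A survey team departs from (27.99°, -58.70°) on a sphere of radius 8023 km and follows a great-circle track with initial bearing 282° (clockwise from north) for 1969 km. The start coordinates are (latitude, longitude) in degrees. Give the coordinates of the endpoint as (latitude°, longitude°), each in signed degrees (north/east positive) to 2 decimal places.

29.99°, -74.63°

Angular distance δ = d/R = 1969/8023 = 0.24542 rad; initial bearing θ = 4.9218 rad.
sin φ₂ = sin φ₁ cos δ + cos φ₁ sin δ cos θ = (0.4693)(0.9700) + (0.8830)(0.2430)(0.2079) = 0.4999, so φ₂ = 29.99°.
Δλ = atan2(sin θ sin δ cos φ₁, cos δ − sin φ₁ sin φ₂) = atan2(-0.2099, 0.7354) = -15.926°.
λ₂ = -58.700° − 15.926° = -74.63°.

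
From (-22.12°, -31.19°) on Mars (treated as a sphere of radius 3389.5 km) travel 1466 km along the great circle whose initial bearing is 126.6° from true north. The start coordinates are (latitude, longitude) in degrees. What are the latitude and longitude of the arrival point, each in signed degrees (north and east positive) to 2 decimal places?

-34.99°, -6.94°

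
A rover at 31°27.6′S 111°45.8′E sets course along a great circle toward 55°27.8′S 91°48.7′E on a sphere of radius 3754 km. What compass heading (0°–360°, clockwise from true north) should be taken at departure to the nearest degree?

Δλ = -19.952° = -0.3482 rad.
y = sin Δλ · cos φ₂ = (-0.3412)(0.5669) = -0.1935
x = cos φ₁ sin φ₂ − sin φ₁ cos φ₂ cos Δλ = (0.8530)(-0.8238) − (-0.5219)(0.5669)(0.9400) = -0.4245
θ = atan2(y, x) = -155.50°; adding 360° gives 204°.

204°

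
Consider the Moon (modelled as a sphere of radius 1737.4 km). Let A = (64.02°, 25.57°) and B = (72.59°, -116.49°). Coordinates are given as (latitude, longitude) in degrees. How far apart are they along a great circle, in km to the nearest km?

In radians: φ₁ = 1.1174, φ₂ = 1.2669, Δλ = -142.060° = -2.4794 rad.
Haversine: a = sin²(Δφ/2) + cos φ₁ cos φ₂ sin²(Δλ/2) = 0.0056 + (0.4381)(0.2992)(0.8943) = 0.12280.
Central angle c = 2·arcsin(√a) = 0.71606 rad.
Distance = R·c = 1737.4 × 0.7161 ≈ 1244 km.

1244 km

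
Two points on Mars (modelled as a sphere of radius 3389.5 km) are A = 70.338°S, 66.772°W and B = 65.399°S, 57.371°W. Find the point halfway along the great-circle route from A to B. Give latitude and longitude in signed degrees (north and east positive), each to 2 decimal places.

The central angle between A and B is δ = 0.1058 rad.
With f = 0.5, the slerp weights are sin((1−f)δ)/sin δ = 0.5007 and sin(fδ)/sin δ = 0.5007.
Weighted sum of the unit vectors: (0.5007)·(0.1327,-0.3092,-0.9417) + (0.5007)·(0.2245,-0.3506,-0.9092) = (0.1788, -0.3304, -0.9268).
Converting back: φ = atan2(z, √(x²+y²)) = -67.94°, λ = atan2(y, x) = -61.57°.

-67.94°, -61.57°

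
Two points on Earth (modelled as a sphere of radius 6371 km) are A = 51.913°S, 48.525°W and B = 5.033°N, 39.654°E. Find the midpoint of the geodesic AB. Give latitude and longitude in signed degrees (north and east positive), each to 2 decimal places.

Central angle δ = 1.6203 rad. Interpolating on the sphere with fraction f = 0.5:
P = [sin((1−f)δ)·A + sin(fδ)·B] / sin δ = 0.7253·A + 0.7253·B in Cartesian coordinates,
giving P = (0.8526, 0.1258, -0.5072), i.e. latitude -30.48°, longitude 8.40°.

-30.48°, 8.40°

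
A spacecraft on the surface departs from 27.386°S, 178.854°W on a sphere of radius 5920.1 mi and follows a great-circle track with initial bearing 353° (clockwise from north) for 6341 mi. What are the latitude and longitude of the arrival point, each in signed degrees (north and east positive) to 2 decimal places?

33.58°, 173.77°

Angular distance δ = d/R = 6341/5920.1 = 1.07110 rad; initial bearing θ = 6.1610 rad.
sin φ₂ = sin φ₁ cos δ + cos φ₁ sin δ cos θ = (-0.4600)(0.4792) + (0.8879)(0.8777)(0.9925) = 0.5531, so φ₂ = 33.58°.
Δλ = atan2(sin θ sin δ cos φ₁, cos δ − sin φ₁ sin φ₂) = atan2(-0.0950, 0.7336) = -7.377°.
λ₂ = -178.854° − 7.377° = -186.23° → 173.77° after wrapping to (−180°, 180°].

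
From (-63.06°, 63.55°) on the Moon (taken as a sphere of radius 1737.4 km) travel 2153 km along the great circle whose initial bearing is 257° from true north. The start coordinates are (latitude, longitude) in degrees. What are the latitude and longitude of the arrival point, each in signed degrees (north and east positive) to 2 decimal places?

-22.74°, -29.07°

Angular distance δ = d/R = 2153/1737.4 = 1.23921 rad; initial bearing θ = 4.4855 rad.
sin φ₂ = sin φ₁ cos δ + cos φ₁ sin δ cos θ = (-0.8915)(0.3255) + (0.4531)(0.9455)(-0.2250) = -0.3866, so φ₂ = -22.74°.
Δλ = atan2(sin θ sin δ cos φ₁, cos δ − sin φ₁ sin φ₂) = atan2(-0.4174, -0.0191) = -92.618°.
λ₂ = 63.550° − 92.618° = -29.07°.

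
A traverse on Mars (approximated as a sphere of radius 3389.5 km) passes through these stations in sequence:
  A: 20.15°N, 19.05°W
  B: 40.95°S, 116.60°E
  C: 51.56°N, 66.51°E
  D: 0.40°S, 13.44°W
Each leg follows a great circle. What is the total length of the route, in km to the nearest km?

19135 km

Leg A→B: central angle 2.3932 rad, distance 8111.9 km.
Leg B→C: central angle 1.7845 rad, distance 6048.6 km.
Leg C→D: central angle 1.4676 rad, distance 4974.4 km.
Total: 8111.9 + 6048.6 + 4974.4 ≈ 19135 km.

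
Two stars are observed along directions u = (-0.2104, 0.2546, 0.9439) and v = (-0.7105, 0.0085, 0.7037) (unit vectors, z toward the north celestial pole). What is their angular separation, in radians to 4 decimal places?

0.6166 rad

u·v = 0.8159; |u| = 1.0000, |v| = 1.0000.
cos θ = (u·v)/(|u||v|) = 0.8158, so θ = 0.6166 rad.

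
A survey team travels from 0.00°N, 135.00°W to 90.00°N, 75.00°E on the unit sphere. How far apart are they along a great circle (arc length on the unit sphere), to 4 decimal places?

With latitudes φ₁ = 0.000°, φ₂ = 90.000° and longitude difference Δλ = -150.000°:
Haversine: a = sin²(Δφ/2) + cos φ₁ cos φ₂ sin²(Δλ/2) = 0.5000 + (1.0000)(0.0000)(0.9330) = 0.50000.
Central angle c = 2·arcsin(√a) = 1.57080 rad.
On the unit sphere the arc length equals the central angle: 1.5708.

1.5708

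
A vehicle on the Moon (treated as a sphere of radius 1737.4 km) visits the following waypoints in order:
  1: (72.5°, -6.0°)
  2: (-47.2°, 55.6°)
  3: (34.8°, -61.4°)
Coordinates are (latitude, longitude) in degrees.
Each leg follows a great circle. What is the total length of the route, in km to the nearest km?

7862 km

Leg 1→2: central angle 2.2175 rad, distance 3852.8 km.
Leg 2→3: central angle 2.3078 rad, distance 4009.5 km.
Total: 3852.8 + 4009.5 ≈ 7862 km.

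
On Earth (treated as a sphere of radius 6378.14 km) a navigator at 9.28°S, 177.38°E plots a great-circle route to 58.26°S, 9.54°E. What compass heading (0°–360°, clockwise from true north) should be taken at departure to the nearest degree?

187°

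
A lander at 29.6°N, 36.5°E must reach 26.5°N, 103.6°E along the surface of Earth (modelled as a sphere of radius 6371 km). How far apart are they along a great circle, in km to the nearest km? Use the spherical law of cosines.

6500 km

With latitudes φ₁ = 29.600°, φ₂ = 26.500° and longitude difference Δλ = 67.100°:
cos c = sin φ₁ sin φ₂ + cos φ₁ cos φ₂ cos Δλ = (0.4939)(0.4462) + (0.8695)(0.8949)(0.3891) = 0.52319,
so c = arccos(0.52319) = 1.02021 rad.
Distance = R·c = 6371 × 1.0202 ≈ 6500 km.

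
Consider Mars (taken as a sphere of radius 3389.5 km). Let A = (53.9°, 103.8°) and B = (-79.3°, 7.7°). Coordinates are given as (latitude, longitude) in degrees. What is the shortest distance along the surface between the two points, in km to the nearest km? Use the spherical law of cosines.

In radians: φ₁ = 0.9407, φ₂ = -1.3840, Δλ = -96.100° = -1.6773 rad.
cos c = sin φ₁ sin φ₂ + cos φ₁ cos φ₂ cos Δλ = (0.8080)(-0.9826) + (0.5892)(0.1857)(-0.1063) = -0.80557,
so c = arccos(-0.80557) = 2.50743 rad.
Distance = R·c = 3389.5 × 2.5074 ≈ 8499 km.

8499 km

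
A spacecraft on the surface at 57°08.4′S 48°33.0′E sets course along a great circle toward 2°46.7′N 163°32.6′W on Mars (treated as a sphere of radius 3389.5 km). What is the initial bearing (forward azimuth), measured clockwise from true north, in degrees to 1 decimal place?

With φ₁ = -0.9973, φ₂ = 0.0485, Δλ = 2.5815 rad, the forward-azimuth formula gives
θ = atan2( sin Δλ cos φ₂ , cos φ₁ sin φ₂ − sin φ₁ cos φ₂ cos Δλ ) = atan2(0.5307, -0.6845) = 142.21°.
So the initial bearing is 142.2°.

142.2°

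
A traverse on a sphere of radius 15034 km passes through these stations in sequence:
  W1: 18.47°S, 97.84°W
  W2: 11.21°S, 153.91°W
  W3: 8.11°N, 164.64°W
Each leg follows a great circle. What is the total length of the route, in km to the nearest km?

20088 km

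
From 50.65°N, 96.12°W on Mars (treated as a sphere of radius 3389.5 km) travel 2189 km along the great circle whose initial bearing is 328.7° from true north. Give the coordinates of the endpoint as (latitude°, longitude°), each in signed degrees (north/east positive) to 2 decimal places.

70.67°, -166.95°

Angular distance δ = d/R = 2189/3389.5 = 0.64582 rad; initial bearing θ = 5.7369 rad.
sin φ₂ = sin φ₁ cos δ + cos φ₁ sin δ cos θ = (0.7733)(0.7986) + (0.6341)(0.6019)(0.8545) = 0.9436, so φ₂ = 70.67°.
Δλ = atan2(sin θ sin δ cos φ₁, cos δ − sin φ₁ sin φ₂) = atan2(-0.1983, 0.0689) = -70.831°.
λ₂ = -96.120° − 70.831° = -166.95°.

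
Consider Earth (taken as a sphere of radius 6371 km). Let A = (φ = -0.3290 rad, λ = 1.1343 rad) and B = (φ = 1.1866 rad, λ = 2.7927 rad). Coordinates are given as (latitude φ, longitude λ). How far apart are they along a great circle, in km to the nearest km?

With latitudes φ₁ = -18.850°, φ₂ = 67.987° and longitude difference Δλ = 95.019°:
cos c = sin φ₁ sin φ₂ + cos φ₁ cos φ₂ cos Δλ = (-0.3231)(0.9271) + (0.9464)(0.3748)(-0.0875) = -0.33058,
so c = arccos(-0.33058) = 1.90771 rad.
Distance = R·c = 6371 × 1.9077 ≈ 12154 km.

12154 km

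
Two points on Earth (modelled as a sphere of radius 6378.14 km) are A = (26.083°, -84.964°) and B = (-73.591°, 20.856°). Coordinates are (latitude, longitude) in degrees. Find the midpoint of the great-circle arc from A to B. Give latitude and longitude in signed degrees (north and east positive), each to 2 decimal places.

-30.99°, -66.65°

Central angle δ = 2.0840 rad. Interpolating on the sphere with fraction f = 0.5:
P = [sin((1−f)δ)·A + sin(fδ)·B] / sin δ = 0.9911·A + 0.9911·B in Cartesian coordinates,
giving P = (0.3398, -0.7870, -0.5149), i.e. latitude -30.99°, longitude -66.65°.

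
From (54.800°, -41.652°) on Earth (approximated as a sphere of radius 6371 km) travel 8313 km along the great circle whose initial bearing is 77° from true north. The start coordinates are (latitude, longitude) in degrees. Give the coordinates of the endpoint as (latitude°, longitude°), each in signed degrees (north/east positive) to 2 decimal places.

19.87°, 49.92°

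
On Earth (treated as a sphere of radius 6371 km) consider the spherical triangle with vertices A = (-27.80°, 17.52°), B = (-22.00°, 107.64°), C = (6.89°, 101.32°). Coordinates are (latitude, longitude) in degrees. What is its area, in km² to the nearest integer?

Side lengths (central angles): a = 0.5157, b = 1.5319, c = 1.3969 rad; semiperimeter s = 1.7223.
By l'Huilier's theorem, tan(E/4) = √[tan(s/2) tan((s−a)/2) tan((s−b)/2) tan((s−c)/2)], giving spherical excess E = 0.4465 rad.
Area = E·R² = 0.4465 × (6371)² ≈ 18125164 km².

18125164 km²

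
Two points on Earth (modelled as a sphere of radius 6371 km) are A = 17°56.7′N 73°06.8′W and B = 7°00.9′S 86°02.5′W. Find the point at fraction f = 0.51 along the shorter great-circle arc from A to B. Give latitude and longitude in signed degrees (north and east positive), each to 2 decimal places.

The central angle between A and B is δ = 0.4893 rad.
With f = 0.51, the slerp weights are sin((1−f)δ)/sin δ = 0.5052 and sin(fδ)/sin δ = 0.5254.
Weighted sum of the unit vectors: (0.5052)·(0.2763,-0.9103,0.3081) + (0.5254)·(0.0685,-0.9901,-0.1221) = (0.1756, -0.9802, 0.0915).
Converting back: φ = atan2(z, √(x²+y²)) = 5.25°, λ = atan2(y, x) = -79.84°.

5.25°, -79.84°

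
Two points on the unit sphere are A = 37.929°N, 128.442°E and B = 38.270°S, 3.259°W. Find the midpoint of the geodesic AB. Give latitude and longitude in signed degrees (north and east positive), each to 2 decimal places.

-0.42°, 62.89°

The central angle between A and B is δ = 2.4860 rad.
With f = 0.5, the slerp weights are sin((1−f)δ)/sin δ = 1.5530 and sin(fδ)/sin δ = 1.5530.
Weighted sum of the unit vectors: (1.5530)·(-0.4904,0.6178,0.6147) + (1.5530)·(0.7838,-0.0446,-0.6194) = (0.4557, 0.8901, -0.0073).
Converting back: φ = atan2(z, √(x²+y²)) = -0.42°, λ = atan2(y, x) = 62.89°.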